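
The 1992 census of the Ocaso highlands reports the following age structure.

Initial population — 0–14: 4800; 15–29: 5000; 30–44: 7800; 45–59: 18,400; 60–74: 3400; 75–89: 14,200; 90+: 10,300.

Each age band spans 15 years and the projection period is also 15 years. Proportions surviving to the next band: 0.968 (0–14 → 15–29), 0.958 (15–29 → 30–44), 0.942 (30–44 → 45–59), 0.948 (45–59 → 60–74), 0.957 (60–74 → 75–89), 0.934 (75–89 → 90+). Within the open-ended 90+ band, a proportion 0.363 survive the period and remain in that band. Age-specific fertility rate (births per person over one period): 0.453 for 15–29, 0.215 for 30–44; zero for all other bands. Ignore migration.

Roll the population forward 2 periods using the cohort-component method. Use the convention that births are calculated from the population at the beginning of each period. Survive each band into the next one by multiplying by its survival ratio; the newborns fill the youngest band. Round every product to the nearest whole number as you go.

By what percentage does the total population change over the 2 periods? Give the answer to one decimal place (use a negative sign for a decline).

After projecting period 1:
Births: 5000 × 0.453 = 2265  |  7800 × 0.215 = 1677 ⇒ total 3942
15–29: 4800 × 0.968 = 4646
30–44: 5000 × 0.958 = 4790
45–59: 7800 × 0.942 = 7348
60–74: 18400 × 0.948 = 17443
75–89: 3400 × 0.957 = 3254
90+: 14200 × 0.934 + 10300 × 0.363 = 13263 + 3739 = 17002
Population now: 0–14=3942, 15–29=4646, 30–44=4790, 45–59=7348, 60–74=17443, 75–89=3254, 90+=17002
After projecting period 2:
Births: 4646 × 0.453 = 2105  |  4790 × 0.215 = 1030 ⇒ total 3135
15–29: 3942 × 0.968 = 3816
30–44: 4646 × 0.958 = 4451
45–59: 4790 × 0.942 = 4512
60–74: 7348 × 0.948 = 6966
75–89: 17443 × 0.957 = 16693
90+: 3254 × 0.934 + 17002 × 0.363 = 3039 + 6172 = 9211
Population now: 0–14=3135, 15–29=3816, 30–44=4451, 45–59=4512, 60–74=6966, 75–89=16693, 90+=9211
Total: 63900 → 48784; change = -15116; percentage change = -23.7%

-23.7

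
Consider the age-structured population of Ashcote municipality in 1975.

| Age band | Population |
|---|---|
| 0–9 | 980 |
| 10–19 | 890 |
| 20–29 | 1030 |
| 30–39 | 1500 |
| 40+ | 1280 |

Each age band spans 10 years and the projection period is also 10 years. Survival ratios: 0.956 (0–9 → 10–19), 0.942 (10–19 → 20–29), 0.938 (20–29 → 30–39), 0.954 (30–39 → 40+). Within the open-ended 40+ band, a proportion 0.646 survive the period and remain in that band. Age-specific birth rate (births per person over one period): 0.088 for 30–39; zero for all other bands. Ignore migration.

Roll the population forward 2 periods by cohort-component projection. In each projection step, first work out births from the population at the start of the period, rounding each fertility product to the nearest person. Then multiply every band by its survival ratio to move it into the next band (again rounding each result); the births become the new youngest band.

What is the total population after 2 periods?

4261

— Period 1 —
Births: 1500 × 0.088 = 132
10–19: 980 × 0.956 = 937
20–29: 890 × 0.942 = 838
30–39: 1030 × 0.938 = 966
40+: 1500 × 0.954 + 1280 × 0.646 = 1431 + 827 = 2258
→ [132, 937, 838, 966, 2258]
— Period 2 —
Births: 966 × 0.088 = 85
10–19: 132 × 0.956 = 126
20–29: 937 × 0.942 = 883
30–39: 838 × 0.938 = 786
40+: 966 × 0.954 + 2258 × 0.646 = 922 + 1459 = 2381
→ [85, 126, 883, 786, 2381]
Total after period 2: 85 + 126 + 883 + 786 + 2381 = 4261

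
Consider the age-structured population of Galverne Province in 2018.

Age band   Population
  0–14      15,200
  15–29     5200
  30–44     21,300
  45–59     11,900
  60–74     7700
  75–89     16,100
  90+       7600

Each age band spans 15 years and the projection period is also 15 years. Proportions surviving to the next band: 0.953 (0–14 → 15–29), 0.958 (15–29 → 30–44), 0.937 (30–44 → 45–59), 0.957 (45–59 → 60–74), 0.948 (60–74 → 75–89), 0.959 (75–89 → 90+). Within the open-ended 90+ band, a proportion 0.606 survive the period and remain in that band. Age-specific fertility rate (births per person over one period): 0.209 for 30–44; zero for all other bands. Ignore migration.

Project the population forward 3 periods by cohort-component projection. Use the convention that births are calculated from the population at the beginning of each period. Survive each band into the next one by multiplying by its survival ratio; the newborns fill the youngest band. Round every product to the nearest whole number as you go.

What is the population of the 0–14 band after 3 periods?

2901

— Period 1 —
Births: 21300 × 0.209 = 4452
15–29: 15200 × 0.953 = 14486
30–44: 5200 × 0.958 = 4982
45–59: 21300 × 0.937 = 19958
60–74: 11900 × 0.957 = 11388
75–89: 7700 × 0.948 = 7300
90+: 16100 × 0.959 + 7600 × 0.606 = 15440 + 4606 = 20046
→ [4452, 14486, 4982, 19958, 11388, 7300, 20046]
— Period 2 —
Births: 4982 × 0.209 = 1041
15–29: 4452 × 0.953 = 4243
30–44: 14486 × 0.958 = 13878
45–59: 4982 × 0.937 = 4668
60–74: 19958 × 0.957 = 19100
75–89: 11388 × 0.948 = 10796
90+: 7300 × 0.959 + 20046 × 0.606 = 7001 + 12148 = 19149
→ [1041, 4243, 13878, 4668, 19100, 10796, 19149]
— Period 3 —
Births: 13878 × 0.209 = 2901
15–29: 1041 × 0.953 = 992
30–44: 4243 × 0.958 = 4065
45–59: 13878 × 0.937 = 13004
60–74: 4668 × 0.957 = 4467
75–89: 19100 × 0.948 = 18107
90+: 10796 × 0.959 + 19149 × 0.606 = 10353 + 11604 = 21957
→ [2901, 992, 4065, 13004, 4467, 18107, 21957]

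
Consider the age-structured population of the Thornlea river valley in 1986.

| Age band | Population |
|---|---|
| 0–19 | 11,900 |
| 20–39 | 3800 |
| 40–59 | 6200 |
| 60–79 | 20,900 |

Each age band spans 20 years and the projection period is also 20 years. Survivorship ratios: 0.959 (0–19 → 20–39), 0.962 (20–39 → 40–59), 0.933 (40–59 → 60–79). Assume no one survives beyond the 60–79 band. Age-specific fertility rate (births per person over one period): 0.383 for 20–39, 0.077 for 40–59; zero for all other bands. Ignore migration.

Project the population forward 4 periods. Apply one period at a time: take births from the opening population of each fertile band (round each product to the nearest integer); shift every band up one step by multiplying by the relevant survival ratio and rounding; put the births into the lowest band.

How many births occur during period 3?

Period 1:
Births: 3800 * 0.383 = 1455  |  6200 * 0.077 = 477 ⇒ total 1932
20–39: 11900 * 0.959 = 11412
40–59: 3800 * 0.962 = 3656
60–79: 6200 * 0.933 = 5785
→ [1932, 11412, 3656, 5785]
Period 2:
Births: 11412 * 0.383 = 4371  |  3656 * 0.077 = 282 ⇒ total 4653
20–39: 1932 * 0.959 = 1853
40–59: 11412 * 0.962 = 10978
60–79: 3656 * 0.933 = 3411
→ [4653, 1853, 10978, 3411]
Period 3:
Births: 1853 * 0.383 = 710  |  10978 * 0.077 = 845 ⇒ total 1555
20–39: 4653 * 0.959 = 4462
40–59: 1853 * 0.962 = 1783
60–79: 10978 * 0.933 = 10242
→ [1555, 4462, 1783, 10242]

1555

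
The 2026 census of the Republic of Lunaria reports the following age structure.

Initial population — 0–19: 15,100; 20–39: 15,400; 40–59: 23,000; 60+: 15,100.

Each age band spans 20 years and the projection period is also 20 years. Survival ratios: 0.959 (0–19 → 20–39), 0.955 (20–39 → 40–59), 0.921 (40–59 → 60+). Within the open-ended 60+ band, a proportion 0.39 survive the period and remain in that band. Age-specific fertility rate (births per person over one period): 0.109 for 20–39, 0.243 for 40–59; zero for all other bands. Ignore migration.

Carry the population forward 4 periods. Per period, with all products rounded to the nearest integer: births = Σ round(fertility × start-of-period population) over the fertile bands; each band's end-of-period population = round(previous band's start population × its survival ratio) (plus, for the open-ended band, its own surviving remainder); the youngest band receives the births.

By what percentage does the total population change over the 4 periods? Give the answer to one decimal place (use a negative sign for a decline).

-62.7

Let band 1 be 0–19 through band 4 = 60+.
Period 1:
Births: 15400 × 0.109 = 1679  |  23000 × 0.243 = 5589 ⇒ total 7268
Band 2: 15100 × 0.959 = 14481
Band 3: 15400 × 0.955 = 14707
Band 4: 23000 × 0.921 + 15100 × 0.39 = 21183 + 5889 = 27072
→ [7268, 14481, 14707, 27072]
Period 2:
Births: 14481 × 0.109 = 1578  |  14707 × 0.243 = 3574 ⇒ total 5152
Band 2: 7268 × 0.959 = 6970
Band 3: 14481 × 0.955 = 13829
Band 4: 14707 × 0.921 + 27072 × 0.39 = 13545 + 10558 = 24103
→ [5152, 6970, 13829, 24103]
Period 3:
Births: 6970 × 0.109 = 760  |  13829 × 0.243 = 3360 ⇒ total 4120
Band 2: 5152 × 0.959 = 4941
Band 3: 6970 × 0.955 = 6656
Band 4: 13829 × 0.921 + 24103 × 0.39 = 12737 + 9400 = 22137
→ [4120, 4941, 6656, 22137]
Period 4:
Births: 4941 × 0.109 = 539  |  6656 × 0.243 = 1617 ⇒ total 2156
Band 2: 4120 × 0.959 = 3951
Band 3: 4941 × 0.955 = 4719
Band 4: 6656 × 0.921 + 22137 × 0.39 = 6130 + 8633 = 14763
→ [2156, 3951, 4719, 14763]
Total: 68600 → 25589; change = -43011; percentage change = -62.7%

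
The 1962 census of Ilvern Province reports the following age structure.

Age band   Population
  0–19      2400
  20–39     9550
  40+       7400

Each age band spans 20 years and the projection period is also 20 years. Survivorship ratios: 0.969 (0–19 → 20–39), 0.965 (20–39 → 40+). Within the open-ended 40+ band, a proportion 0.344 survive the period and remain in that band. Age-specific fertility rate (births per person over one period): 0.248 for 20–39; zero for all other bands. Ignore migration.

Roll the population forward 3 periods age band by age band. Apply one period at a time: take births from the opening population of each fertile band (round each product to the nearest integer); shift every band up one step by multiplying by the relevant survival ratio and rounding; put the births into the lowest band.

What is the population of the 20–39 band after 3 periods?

Numbering the bands 1..3 from youngest to oldest:
— Period 1 —
Births: 9550 * 0.248 = 2368
Band 2: 2400 * 0.969 = 2326
Band 3: 9550 * 0.965 + 7400 * 0.344 = 9216 + 2546 = 11762
End of period: [2368, 2326, 11762]
— Period 2 —
Births: 2326 * 0.248 = 577
Band 2: 2368 * 0.969 = 2295
Band 3: 2326 * 0.965 + 11762 * 0.344 = 2245 + 4046 = 6291
End of period: [577, 2295, 6291]
— Period 3 —
Births: 2295 * 0.248 = 569
Band 2: 577 * 0.969 = 559
Band 3: 2295 * 0.965 + 6291 * 0.344 = 2215 + 2164 = 4379
End of period: [569, 559, 4379]

559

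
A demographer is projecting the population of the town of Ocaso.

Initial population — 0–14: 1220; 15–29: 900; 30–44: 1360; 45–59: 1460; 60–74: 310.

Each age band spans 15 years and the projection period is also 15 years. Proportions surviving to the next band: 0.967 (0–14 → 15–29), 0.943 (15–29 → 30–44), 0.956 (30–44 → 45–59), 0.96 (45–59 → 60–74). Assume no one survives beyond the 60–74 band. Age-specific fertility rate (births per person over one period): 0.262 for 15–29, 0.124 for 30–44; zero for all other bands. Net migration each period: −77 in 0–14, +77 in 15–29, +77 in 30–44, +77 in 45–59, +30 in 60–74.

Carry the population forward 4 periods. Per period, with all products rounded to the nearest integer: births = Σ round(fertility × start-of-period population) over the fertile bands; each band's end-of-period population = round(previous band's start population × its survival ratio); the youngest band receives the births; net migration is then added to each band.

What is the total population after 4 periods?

2597

[period 1]
Births: 900 * 0.262 = 236, 1360 * 0.124 = 169 — total 405
15–29: 1220 * 0.967 = 1180
30–44: 900 * 0.943 = 849
45–59: 1360 * 0.956 = 1300
60–74: 1460 * 0.96 = 1402
Net migration: 0–14 − 77 → 328; 15–29 + 77 → 1257; 30–44 + 77 → 926; 45–59 + 77 → 1377; 60–74 + 30 → 1432
Giving 328 / 1257 / 926 / 1377 / 1432.
[period 2]
Births: 1257 * 0.262 = 329, 926 * 0.124 = 115 — total 444
15–29: 328 * 0.967 = 317
30–44: 1257 * 0.943 = 1185
45–59: 926 * 0.956 = 885
60–74: 1377 * 0.96 = 1322
Net migration: 0–14 − 77 → 367; 15–29 + 77 → 394; 30–44 + 77 → 1262; 45–59 + 77 → 962; 60–74 + 30 → 1352
Giving 367 / 394 / 1262 / 962 / 1352.
[period 3]
Births: 394 * 0.262 = 103, 1262 * 0.124 = 156 — total 259
15–29: 367 * 0.967 = 355
30–44: 394 * 0.943 = 372
45–59: 1262 * 0.956 = 1206
60–74: 962 * 0.96 = 924
Net migration: 0–14 − 77 → 182; 15–29 + 77 → 432; 30–44 + 77 → 449; 45–59 + 77 → 1283; 60–74 + 30 → 954
Giving 182 / 432 / 449 / 1283 / 954.
[period 4]
Births: 432 * 0.262 = 113, 449 * 0.124 = 56 — total 169
15–29: 182 * 0.967 = 176
30–44: 432 * 0.943 = 407
45–59: 449 * 0.956 = 429
60–74: 1283 * 0.96 = 1232
Net migration: 0–14 − 77 → 92; 15–29 + 77 → 253; 30–44 + 77 → 484; 45–59 + 77 → 506; 60–74 + 30 → 1262
Giving 92 / 253 / 484 / 506 / 1262.
Total after period 4: 92 + 253 + 484 + 506 + 1262 = 2597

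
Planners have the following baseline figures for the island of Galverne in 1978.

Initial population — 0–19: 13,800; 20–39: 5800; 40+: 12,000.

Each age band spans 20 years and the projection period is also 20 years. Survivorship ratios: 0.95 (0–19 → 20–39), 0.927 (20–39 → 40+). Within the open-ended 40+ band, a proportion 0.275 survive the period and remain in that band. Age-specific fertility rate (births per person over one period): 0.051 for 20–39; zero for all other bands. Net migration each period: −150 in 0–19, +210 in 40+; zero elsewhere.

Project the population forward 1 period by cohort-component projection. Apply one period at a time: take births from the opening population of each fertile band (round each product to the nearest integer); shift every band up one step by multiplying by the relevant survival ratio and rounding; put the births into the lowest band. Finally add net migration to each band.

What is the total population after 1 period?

(Bands numbered youngest = 1 to oldest = 3.)
Period 1:
Births: 5800 × 0.051 = 296
Band 2: 13800 × 0.95 = 13110
Band 3: 5800 × 0.927 + 12000 × 0.275 = 5377 + 3300 = 8677
Net migration: Band 1 − 150 → 146; Band 3 + 210 → 8887
Population now: 0–19=146, 20–39=13110, 40+=8887
Total after period 1: 146 + 13110 + 8887 = 22143

22143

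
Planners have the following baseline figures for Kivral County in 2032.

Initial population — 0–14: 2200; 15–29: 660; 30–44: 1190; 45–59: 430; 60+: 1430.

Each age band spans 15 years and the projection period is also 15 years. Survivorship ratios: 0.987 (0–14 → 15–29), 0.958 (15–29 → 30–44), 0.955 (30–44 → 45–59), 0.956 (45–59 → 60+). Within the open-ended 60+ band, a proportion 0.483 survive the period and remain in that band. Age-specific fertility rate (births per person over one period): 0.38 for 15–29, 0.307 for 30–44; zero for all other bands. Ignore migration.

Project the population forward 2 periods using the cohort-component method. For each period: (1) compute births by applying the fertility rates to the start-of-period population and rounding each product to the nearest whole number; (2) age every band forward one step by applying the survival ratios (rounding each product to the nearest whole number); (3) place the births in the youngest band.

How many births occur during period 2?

1019

— Period 1 —
Births: 660 × 0.38 = 251  |  1190 × 0.307 = 365 → 616
15–29: 2200 × 0.987 = 2171
30–44: 660 × 0.958 = 632
45–59: 1190 × 0.955 = 1136
60+: 430 × 0.956 + 1430 × 0.483 = 411 + 691 = 1102
→ [616, 2171, 632, 1136, 1102]
— Period 2 —
Births: 2171 × 0.38 = 825  |  632 × 0.307 = 194 → 1019
15–29: 616 × 0.987 = 608
30–44: 2171 × 0.958 = 2080
45–59: 632 × 0.955 = 604
60+: 1136 × 0.956 + 1102 × 0.483 = 1086 + 532 = 1618
→ [1019, 608, 2080, 604, 1618]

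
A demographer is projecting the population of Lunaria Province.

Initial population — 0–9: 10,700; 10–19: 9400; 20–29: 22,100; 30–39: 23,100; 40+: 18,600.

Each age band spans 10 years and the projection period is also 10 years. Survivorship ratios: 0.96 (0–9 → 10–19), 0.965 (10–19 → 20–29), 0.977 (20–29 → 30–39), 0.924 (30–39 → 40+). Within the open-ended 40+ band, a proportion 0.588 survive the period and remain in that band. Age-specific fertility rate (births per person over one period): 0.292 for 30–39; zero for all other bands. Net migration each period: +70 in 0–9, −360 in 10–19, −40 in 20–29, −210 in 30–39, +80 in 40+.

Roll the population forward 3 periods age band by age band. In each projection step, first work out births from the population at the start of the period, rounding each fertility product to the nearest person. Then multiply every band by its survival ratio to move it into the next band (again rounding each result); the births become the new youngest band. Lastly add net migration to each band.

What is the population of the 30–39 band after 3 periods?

After projecting period 1:
Births: 23100 × 0.292 = 6745
10–19: 10700 × 0.96 = 10272
20–29: 9400 × 0.965 = 9071
30–39: 22100 × 0.977 = 21592
40+: 23100 × 0.924 + 18600 × 0.588 = 21344 + 10937 = 32281
Net migration: 0–9 + 70 → 6815; 10–19 − 360 → 9912; 20–29 − 40 → 9031; 30–39 − 210 → 21382; 40+ + 80 → 32361
End of period: [6815, 9912, 9031, 21382, 32361]
After projecting period 2:
Births: 21382 × 0.292 = 6244
10–19: 6815 × 0.96 = 6542
20–29: 9912 × 0.965 = 9565
30–39: 9031 × 0.977 = 8823
40+: 21382 × 0.924 + 32361 × 0.588 = 19757 + 19028 = 38785
Net migration: 0–9 + 70 → 6314; 10–19 − 360 → 6182; 20–29 − 40 → 9525; 30–39 − 210 → 8613; 40+ + 80 → 38865
End of period: [6314, 6182, 9525, 8613, 38865]
After projecting period 3:
Births: 8613 × 0.292 = 2515
10–19: 6314 × 0.96 = 6061
20–29: 6182 × 0.965 = 5966
30–39: 9525 × 0.977 = 9306
40+: 8613 × 0.924 + 38865 × 0.588 = 7958 + 22853 = 30811
Net migration: 0–9 + 70 → 2585; 10–19 − 360 → 5701; 20–29 − 40 → 5926; 30–39 − 210 → 9096; 40+ + 80 → 30891
End of period: [2585, 5701, 5926, 9096, 30891]

9096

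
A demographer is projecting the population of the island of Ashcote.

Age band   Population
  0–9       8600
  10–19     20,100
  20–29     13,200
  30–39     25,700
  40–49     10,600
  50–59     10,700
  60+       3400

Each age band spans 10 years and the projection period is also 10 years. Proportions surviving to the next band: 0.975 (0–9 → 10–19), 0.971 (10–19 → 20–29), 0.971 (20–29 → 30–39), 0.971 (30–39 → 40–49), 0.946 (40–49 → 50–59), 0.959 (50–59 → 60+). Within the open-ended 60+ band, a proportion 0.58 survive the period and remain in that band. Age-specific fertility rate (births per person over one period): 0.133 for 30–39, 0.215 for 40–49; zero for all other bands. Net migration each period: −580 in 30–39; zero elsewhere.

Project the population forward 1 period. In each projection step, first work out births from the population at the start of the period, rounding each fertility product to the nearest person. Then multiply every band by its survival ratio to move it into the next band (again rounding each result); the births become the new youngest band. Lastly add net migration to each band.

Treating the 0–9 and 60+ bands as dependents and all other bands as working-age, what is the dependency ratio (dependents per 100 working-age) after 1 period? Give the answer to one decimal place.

23.9

(Groups numbered youngest = 1 to oldest = 7.)
[period 1]
Births: 25700 × 0.133 = 3418 ; 10600 × 0.215 = 2279 → 5697
Group 2: 8600 × 0.975 = 8385
Group 3: 20100 × 0.971 = 19517
Group 4: 13200 × 0.971 = 12817
Group 5: 25700 × 0.971 = 24955
Group 6: 10600 × 0.946 = 10028
Group 7: 10700 × 0.959 + 3400 × 0.58 = 10261 + 1972 = 12233
Net migration: Group 4 − 580 → 12237
Population now: 0–9=5697, 10–19=8385, 20–29=19517, 30–39=12237, 40–49=24955, 50–59=10028, 60+=12233
Dependents (band 0–9 + band 60+) = 5697 + 12233 = 17930; working-age = 75122; ratio = 17930/75122 × 100 = 23.9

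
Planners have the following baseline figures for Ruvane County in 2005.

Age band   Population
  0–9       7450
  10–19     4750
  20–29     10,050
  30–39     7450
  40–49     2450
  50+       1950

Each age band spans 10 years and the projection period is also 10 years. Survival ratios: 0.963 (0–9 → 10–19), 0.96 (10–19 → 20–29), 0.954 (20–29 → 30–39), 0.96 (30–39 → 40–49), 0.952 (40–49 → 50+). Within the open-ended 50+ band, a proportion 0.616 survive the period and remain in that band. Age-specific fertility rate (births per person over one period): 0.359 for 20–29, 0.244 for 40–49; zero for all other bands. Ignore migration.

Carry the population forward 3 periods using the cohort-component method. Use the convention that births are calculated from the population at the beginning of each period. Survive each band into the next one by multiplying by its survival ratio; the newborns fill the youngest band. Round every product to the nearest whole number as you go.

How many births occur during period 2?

[period 1]
Births: 10050 × 0.359 = 3608, 2450 × 0.244 = 598 → total 4206
10–19: 7450 × 0.963 = 7174
20–29: 4750 × 0.96 = 4560
30–39: 10050 × 0.954 = 9588
40–49: 7450 × 0.96 = 7152
50+: 2450 × 0.952 + 1950 × 0.616 = 2332 + 1201 = 3533
Population now: 0–9=4206, 10–19=7174, 20–29=4560, 30–39=9588, 40–49=7152, 50+=3533
[period 2]
Births: 4560 × 0.359 = 1637, 7152 × 0.244 = 1745 → total 3382
10–19: 4206 × 0.963 = 4050
20–29: 7174 × 0.96 = 6887
30–39: 4560 × 0.954 = 4350
40–49: 9588 × 0.96 = 9204
50+: 7152 × 0.952 + 3533 × 0.616 = 6809 + 2176 = 8985
Population now: 0–9=3382, 10–19=4050, 20–29=6887, 30–39=4350, 40–49=9204, 50+=8985

3382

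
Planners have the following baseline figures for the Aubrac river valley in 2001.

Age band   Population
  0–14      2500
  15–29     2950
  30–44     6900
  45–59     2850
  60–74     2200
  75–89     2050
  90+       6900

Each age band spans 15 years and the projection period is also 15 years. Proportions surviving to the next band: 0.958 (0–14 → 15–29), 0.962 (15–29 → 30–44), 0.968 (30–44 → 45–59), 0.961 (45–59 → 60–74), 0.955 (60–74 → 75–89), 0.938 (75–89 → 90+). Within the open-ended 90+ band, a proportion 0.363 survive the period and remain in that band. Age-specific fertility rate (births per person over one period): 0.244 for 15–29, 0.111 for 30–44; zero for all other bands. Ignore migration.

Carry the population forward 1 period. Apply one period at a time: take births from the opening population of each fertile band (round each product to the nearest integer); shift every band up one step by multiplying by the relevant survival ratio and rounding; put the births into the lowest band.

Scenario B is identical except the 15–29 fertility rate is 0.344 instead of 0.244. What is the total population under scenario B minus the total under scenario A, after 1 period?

Numbering the bands 1..7 from youngest to oldest:
[period 1]
Births: 2950 × 0.244 = 720, 6900 × 0.111 = 766 ⇒ total 1486
Band 2: 2500 × 0.958 = 2395
Band 3: 2950 × 0.962 = 2838
Band 4: 6900 × 0.968 = 6679
Band 5: 2850 × 0.961 = 2739
Band 6: 2200 × 0.955 = 2101
Band 7: 2050 × 0.938 + 6900 × 0.363 = 1923 + 2505 = 4428
Population now: 0–14=1486, 15–29=2395, 30–44=2838, 45–59=6679, 60–74=2739, 75–89=2101, 90+=4428
Scenario A total after 1 period: 22666
Scenario B projection —
[period 1]
Births: 2950 × 0.344 = 1015, 6900 × 0.111 = 766 ⇒ total 1781
Band 2: 2500 × 0.958 = 2395
Band 3: 2950 × 0.962 = 2838
Band 4: 6900 × 0.968 = 6679
Band 5: 2850 × 0.961 = 2739
Band 6: 2200 × 0.955 = 2101
Band 7: 2050 × 0.938 + 6900 × 0.363 = 1923 + 2505 = 4428
Population now: 0–14=1781, 15–29=2395, 30–44=2838, 45–59=6679, 60–74=2739, 75–89=2101, 90+=4428
Scenario B total after 1 period: 22961
Difference B − A = 22961 − 22666 = 295

295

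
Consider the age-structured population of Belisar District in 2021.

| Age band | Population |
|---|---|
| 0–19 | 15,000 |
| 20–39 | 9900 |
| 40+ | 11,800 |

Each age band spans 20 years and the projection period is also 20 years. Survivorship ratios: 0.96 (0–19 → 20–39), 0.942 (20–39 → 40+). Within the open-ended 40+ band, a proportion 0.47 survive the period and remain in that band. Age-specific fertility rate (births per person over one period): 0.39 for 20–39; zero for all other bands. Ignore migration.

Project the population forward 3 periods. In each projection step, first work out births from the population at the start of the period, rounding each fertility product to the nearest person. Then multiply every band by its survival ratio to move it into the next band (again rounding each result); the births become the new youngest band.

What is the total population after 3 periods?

[period 1]
Births: 9900 * 0.39 = 3861
20–39: 15000 * 0.96 = 14400
40+: 9900 * 0.942 + 11800 * 0.47 = 9326 + 5546 = 14872
Population now: 0–19=3861, 20–39=14400, 40+=14872
[period 2]
Births: 14400 * 0.39 = 5616
20–39: 3861 * 0.96 = 3707
40+: 14400 * 0.942 + 14872 * 0.47 = 13565 + 6990 = 20555
Population now: 0–19=5616, 20–39=3707, 40+=20555
[period 3]
Births: 3707 * 0.39 = 1446
20–39: 5616 * 0.96 = 5391
40+: 3707 * 0.942 + 20555 * 0.47 = 3492 + 9661 = 13153
Population now: 0–19=1446, 20–39=5391, 40+=13153
Total after period 3: 1446 + 5391 + 13153 = 19990

19990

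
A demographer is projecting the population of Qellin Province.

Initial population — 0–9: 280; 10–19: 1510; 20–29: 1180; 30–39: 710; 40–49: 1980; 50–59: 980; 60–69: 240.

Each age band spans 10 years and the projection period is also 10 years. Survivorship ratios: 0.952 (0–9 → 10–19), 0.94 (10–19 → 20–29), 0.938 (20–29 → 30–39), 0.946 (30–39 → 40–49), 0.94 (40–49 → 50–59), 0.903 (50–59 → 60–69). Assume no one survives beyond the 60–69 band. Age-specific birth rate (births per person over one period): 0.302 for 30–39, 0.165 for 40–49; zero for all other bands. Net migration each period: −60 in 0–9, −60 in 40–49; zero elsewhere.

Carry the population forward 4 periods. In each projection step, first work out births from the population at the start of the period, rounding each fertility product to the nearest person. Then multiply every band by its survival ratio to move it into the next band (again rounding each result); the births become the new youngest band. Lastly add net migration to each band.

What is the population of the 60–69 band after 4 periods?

838

(Bands numbered youngest = 1 to oldest = 7.)
— Period 1 —
Births: 710 × 0.302 = 214, 1980 × 0.165 = 327 → 541
Band 2: 280 × 0.952 = 267
Band 3: 1510 × 0.94 = 1419
Band 4: 1180 × 0.938 = 1107
Band 5: 710 × 0.946 = 672
Band 6: 1980 × 0.94 = 1861
Band 7: 980 × 0.903 = 885
Net migration: Band 1 − 60 → 481; Band 5 − 60 → 612
→ [481, 267, 1419, 1107, 612, 1861, 885]
— Period 2 —
Births: 1107 × 0.302 = 334, 612 × 0.165 = 101 → 435
Band 2: 481 × 0.952 = 458
Band 3: 267 × 0.94 = 251
Band 4: 1419 × 0.938 = 1331
Band 5: 1107 × 0.946 = 1047
Band 6: 612 × 0.94 = 575
Band 7: 1861 × 0.903 = 1680
Net migration: Band 1 − 60 → 375; Band 5 − 60 → 987
→ [375, 458, 251, 1331, 987, 575, 1680]
— Period 3 —
Births: 1331 × 0.302 = 402, 987 × 0.165 = 163 → 565
Band 2: 375 × 0.952 = 357
Band 3: 458 × 0.94 = 431
Band 4: 251 × 0.938 = 235
Band 5: 1331 × 0.946 = 1259
Band 6: 987 × 0.94 = 928
Band 7: 575 × 0.903 = 519
Net migration: Band 1 − 60 → 505; Band 5 − 60 → 1199
→ [505, 357, 431, 235, 1199, 928, 519]
— Period 4 —
Births: 235 × 0.302 = 71, 1199 × 0.165 = 198 → 269
Band 2: 505 × 0.952 = 481
Band 3: 357 × 0.94 = 336
Band 4: 431 × 0.938 = 404
Band 5: 235 × 0.946 = 222
Band 6: 1199 × 0.94 = 1127
Band 7: 928 × 0.903 = 838
Net migration: Band 1 − 60 → 209; Band 5 − 60 → 162
→ [209, 481, 336, 404, 162, 1127, 838]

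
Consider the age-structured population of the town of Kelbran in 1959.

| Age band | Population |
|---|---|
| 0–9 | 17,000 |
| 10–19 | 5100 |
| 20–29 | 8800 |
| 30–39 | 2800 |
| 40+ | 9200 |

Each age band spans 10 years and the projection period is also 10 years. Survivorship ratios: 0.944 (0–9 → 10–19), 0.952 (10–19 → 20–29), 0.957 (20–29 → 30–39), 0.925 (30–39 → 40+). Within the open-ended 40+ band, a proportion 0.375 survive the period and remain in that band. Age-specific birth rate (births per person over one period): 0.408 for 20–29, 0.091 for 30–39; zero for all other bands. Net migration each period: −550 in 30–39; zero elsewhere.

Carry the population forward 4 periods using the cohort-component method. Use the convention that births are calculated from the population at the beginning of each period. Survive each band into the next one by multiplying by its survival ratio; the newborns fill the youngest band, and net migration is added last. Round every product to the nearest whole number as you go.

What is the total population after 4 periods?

29886

After projecting period 1:
Births: 8800 * 0.408 = 3590, 2800 * 0.091 = 255 → total 3845
10–19: 17000 * 0.944 = 16048
20–29: 5100 * 0.952 = 4855
30–39: 8800 * 0.957 = 8422
40+: 2800 * 0.925 + 9200 * 0.375 = 2590 + 3450 = 6040
Net migration: 30–39 − 550 → 7872
→ [3845, 16048, 4855, 7872, 6040]
After projecting period 2:
Births: 4855 * 0.408 = 1981, 7872 * 0.091 = 716 → total 2697
10–19: 3845 * 0.944 = 3630
20–29: 16048 * 0.952 = 15278
30–39: 4855 * 0.957 = 4646
40+: 7872 * 0.925 + 6040 * 0.375 = 7282 + 2265 = 9547
Net migration: 30–39 − 550 → 4096
→ [2697, 3630, 15278, 4096, 9547]
After projecting period 3:
Births: 15278 * 0.408 = 6233, 4096 * 0.091 = 373 → total 6606
10–19: 2697 * 0.944 = 2546
20–29: 3630 * 0.952 = 3456
30–39: 15278 * 0.957 = 14621
40+: 4096 * 0.925 + 9547 * 0.375 = 3789 + 3580 = 7369
Net migration: 30–39 − 550 → 14071
→ [6606, 2546, 3456, 14071, 7369]
After projecting period 4:
Births: 3456 * 0.408 = 1410, 14071 * 0.091 = 1280 → total 2690
10–19: 6606 * 0.944 = 6236
20–29: 2546 * 0.952 = 2424
30–39: 3456 * 0.957 = 3307
40+: 14071 * 0.925 + 7369 * 0.375 = 13016 + 2763 = 15779
Net migration: 30–39 − 550 → 2757
→ [2690, 6236, 2424, 2757, 15779]
Total after period 4: 2690 + 6236 + 2424 + 2757 + 15779 = 29886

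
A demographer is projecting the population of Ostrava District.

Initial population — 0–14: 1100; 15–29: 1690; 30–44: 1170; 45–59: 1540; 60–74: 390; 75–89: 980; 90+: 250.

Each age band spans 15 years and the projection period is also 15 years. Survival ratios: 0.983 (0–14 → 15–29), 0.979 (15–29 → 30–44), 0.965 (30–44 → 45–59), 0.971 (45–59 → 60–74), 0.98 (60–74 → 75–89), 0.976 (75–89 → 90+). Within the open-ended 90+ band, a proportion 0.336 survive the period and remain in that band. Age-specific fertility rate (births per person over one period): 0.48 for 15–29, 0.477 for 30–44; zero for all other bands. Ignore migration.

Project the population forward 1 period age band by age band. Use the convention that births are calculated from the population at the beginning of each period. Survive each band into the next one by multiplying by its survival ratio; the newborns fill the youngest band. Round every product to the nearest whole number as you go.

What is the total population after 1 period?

[period 1]
Births: 1690 × 0.48 = 811, 1170 × 0.477 = 558 → total 1369
15–29: 1100 × 0.983 = 1081
30–44: 1690 × 0.979 = 1655
45–59: 1170 × 0.965 = 1129
60–74: 1540 × 0.971 = 1495
75–89: 390 × 0.98 = 382
90+: 980 × 0.976 + 250 × 0.336 = 956 + 84 = 1040
Giving 1369 / 1081 / 1655 / 1129 / 1495 / 382 / 1040.
Total after period 1: 1369 + 1081 + 1655 + 1129 + 1495 + 382 + 1040 = 8151

8151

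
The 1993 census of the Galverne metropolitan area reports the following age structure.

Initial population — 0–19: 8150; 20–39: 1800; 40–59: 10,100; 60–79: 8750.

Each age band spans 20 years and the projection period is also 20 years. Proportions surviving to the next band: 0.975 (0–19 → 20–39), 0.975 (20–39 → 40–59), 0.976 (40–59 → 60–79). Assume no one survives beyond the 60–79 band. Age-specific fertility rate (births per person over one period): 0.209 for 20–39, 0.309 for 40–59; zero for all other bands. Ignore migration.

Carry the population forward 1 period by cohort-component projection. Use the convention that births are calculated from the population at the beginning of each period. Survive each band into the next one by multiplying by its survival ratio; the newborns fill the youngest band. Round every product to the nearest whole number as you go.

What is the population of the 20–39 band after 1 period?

Period 1.
Births: 1800 * 0.209 = 376, 10100 * 0.309 = 3121 ⇒ total 3497
20–39: 8150 * 0.975 = 7946
40–59: 1800 * 0.975 = 1755
60–79: 10100 * 0.976 = 9858
Giving 3497 / 7946 / 1755 / 9858.

7946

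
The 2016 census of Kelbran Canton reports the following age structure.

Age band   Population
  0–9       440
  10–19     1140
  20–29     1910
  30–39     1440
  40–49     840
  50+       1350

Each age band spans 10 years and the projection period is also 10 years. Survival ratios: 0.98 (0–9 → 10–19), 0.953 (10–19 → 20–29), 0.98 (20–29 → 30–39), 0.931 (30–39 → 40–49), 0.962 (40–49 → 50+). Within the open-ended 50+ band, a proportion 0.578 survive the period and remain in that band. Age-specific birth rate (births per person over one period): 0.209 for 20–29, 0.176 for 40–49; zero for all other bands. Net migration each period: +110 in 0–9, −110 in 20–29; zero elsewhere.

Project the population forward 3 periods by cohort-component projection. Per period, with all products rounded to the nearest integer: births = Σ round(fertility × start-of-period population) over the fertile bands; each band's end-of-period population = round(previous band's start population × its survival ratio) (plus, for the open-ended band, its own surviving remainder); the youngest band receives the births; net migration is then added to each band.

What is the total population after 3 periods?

5661

(Groups numbered youngest = 1 to oldest = 6.)
— Period 1 —
Births: 1910 × 0.209 = 399, 840 × 0.176 = 148 ⇒ total 547
Group 2: 440 × 0.98 = 431
Group 3: 1140 × 0.953 = 1086
Group 4: 1910 × 0.98 = 1872
Group 5: 1440 × 0.931 = 1341
Group 6: 840 × 0.962 + 1350 × 0.578 = 808 + 780 = 1588
Net migration: Group 1 + 110 → 657; Group 3 − 110 → 976
Giving 657 / 431 / 976 / 1872 / 1341 / 1588.
— Period 2 —
Births: 976 × 0.209 = 204, 1341 × 0.176 = 236 ⇒ total 440
Group 2: 657 × 0.98 = 644
Group 3: 431 × 0.953 = 411
Group 4: 976 × 0.98 = 956
Group 5: 1872 × 0.931 = 1743
Group 6: 1341 × 0.962 + 1588 × 0.578 = 1290 + 918 = 2208
Net migration: Group 1 + 110 → 550; Group 3 − 110 → 301
Giving 550 / 644 / 301 / 956 / 1743 / 2208.
— Period 3 —
Births: 301 × 0.209 = 63, 1743 × 0.176 = 307 ⇒ total 370
Group 2: 550 × 0.98 = 539
Group 3: 644 × 0.953 = 614
Group 4: 301 × 0.98 = 295
Group 5: 956 × 0.931 = 890
Group 6: 1743 × 0.962 + 2208 × 0.578 = 1677 + 1276 = 2953
Net migration: Group 1 + 110 → 480; Group 3 − 110 → 504
Giving 480 / 539 / 504 / 295 / 890 / 2953.
Total after period 3: 480 + 539 + 504 + 295 + 890 + 2953 = 5661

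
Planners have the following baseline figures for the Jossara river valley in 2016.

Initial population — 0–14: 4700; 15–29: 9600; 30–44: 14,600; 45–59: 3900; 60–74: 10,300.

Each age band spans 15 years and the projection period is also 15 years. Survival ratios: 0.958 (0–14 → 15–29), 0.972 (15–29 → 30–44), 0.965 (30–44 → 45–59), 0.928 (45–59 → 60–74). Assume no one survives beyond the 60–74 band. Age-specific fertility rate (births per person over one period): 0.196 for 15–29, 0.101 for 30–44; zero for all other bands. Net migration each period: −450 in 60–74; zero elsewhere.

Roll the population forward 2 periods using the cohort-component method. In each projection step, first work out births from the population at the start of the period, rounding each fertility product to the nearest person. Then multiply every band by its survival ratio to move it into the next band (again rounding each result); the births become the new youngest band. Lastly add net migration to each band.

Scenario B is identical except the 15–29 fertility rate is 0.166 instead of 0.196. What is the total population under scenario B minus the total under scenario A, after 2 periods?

-412

Call the groups 1 to 5, youngest first.
[period 1]
Births: 9600 × 0.196 = 1882, 14600 × 0.101 = 1475 ⇒ total 3357
Group 2: 4700 × 0.958 = 4503
Group 3: 9600 × 0.972 = 9331
Group 4: 14600 × 0.965 = 14089
Group 5: 3900 × 0.928 = 3619
Net migration: Group 5 − 450 → 3169
→ [3357, 4503, 9331, 14089, 3169]
[period 2]
Births: 4503 × 0.196 = 883, 9331 × 0.101 = 942 ⇒ total 1825
Group 2: 3357 × 0.958 = 3216
Group 3: 4503 × 0.972 = 4377
Group 4: 9331 × 0.965 = 9004
Group 5: 14089 × 0.928 = 13075
Net migration: Group 5 − 450 → 12625
→ [1825, 3216, 4377, 9004, 12625]
Scenario A total after 2 periods: 31047
Scenario B projection —
[period 1]
Births: 9600 × 0.166 = 1594, 14600 × 0.101 = 1475 ⇒ total 3069
Group 2: 4700 × 0.958 = 4503
Group 3: 9600 × 0.972 = 9331
Group 4: 14600 × 0.965 = 14089
Group 5: 3900 × 0.928 = 3619
Net migration: Group 5 − 450 → 3169
→ [3069, 4503, 9331, 14089, 3169]
[period 2]
Births: 4503 × 0.166 = 747, 9331 × 0.101 = 942 ⇒ total 1689
Group 2: 3069 × 0.958 = 2940
Group 3: 4503 × 0.972 = 4377
Group 4: 9331 × 0.965 = 9004
Group 5: 14089 × 0.928 = 13075
Net migration: Group 5 − 450 → 12625
→ [1689, 2940, 4377, 9004, 12625]
Scenario B total after 2 periods: 30635
Difference B − A = 30635 − 31047 = -412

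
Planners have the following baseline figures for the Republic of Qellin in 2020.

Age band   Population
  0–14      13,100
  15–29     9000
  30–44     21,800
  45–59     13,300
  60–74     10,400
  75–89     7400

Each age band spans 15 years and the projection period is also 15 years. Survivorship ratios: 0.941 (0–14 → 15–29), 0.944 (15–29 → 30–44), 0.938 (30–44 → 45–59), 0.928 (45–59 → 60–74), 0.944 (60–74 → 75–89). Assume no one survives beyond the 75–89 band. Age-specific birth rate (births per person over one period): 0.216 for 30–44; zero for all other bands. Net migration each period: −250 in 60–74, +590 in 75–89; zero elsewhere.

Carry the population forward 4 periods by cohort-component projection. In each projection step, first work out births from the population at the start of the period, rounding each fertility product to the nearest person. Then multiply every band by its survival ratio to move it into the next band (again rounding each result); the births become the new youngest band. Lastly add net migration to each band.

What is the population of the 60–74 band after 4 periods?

9880

Call the bands 1 to 6, youngest first.
— Period 1 —
Births: 21800 * 0.216 = 4709
Band 2: 13100 * 0.941 = 12327
Band 3: 9000 * 0.944 = 8496
Band 4: 21800 * 0.938 = 20448
Band 5: 13300 * 0.928 = 12342
Band 6: 10400 * 0.944 = 9818
Net migration: Band 5 − 250 → 12092; Band 6 + 590 → 10408
End of period: [4709, 12327, 8496, 20448, 12092, 10408]
— Period 2 —
Births: 8496 * 0.216 = 1835
Band 2: 4709 * 0.941 = 4431
Band 3: 12327 * 0.944 = 11637
Band 4: 8496 * 0.938 = 7969
Band 5: 20448 * 0.928 = 18976
Band 6: 12092 * 0.944 = 11415
Net migration: Band 5 − 250 → 18726; Band 6 + 590 → 12005
End of period: [1835, 4431, 11637, 7969, 18726, 12005]
— Period 3 —
Births: 11637 * 0.216 = 2514
Band 2: 1835 * 0.941 = 1727
Band 3: 4431 * 0.944 = 4183
Band 4: 11637 * 0.938 = 10916
Band 5: 7969 * 0.928 = 7395
Band 6: 18726 * 0.944 = 17677
Net migration: Band 5 − 250 → 7145; Band 6 + 590 → 18267
End of period: [2514, 1727, 4183, 10916, 7145, 18267]
— Period 4 —
Births: 4183 * 0.216 = 904
Band 2: 2514 * 0.941 = 2366
Band 3: 1727 * 0.944 = 1630
Band 4: 4183 * 0.938 = 3924
Band 5: 10916 * 0.928 = 10130
Band 6: 7145 * 0.944 = 6745
Net migration: Band 5 − 250 → 9880; Band 6 + 590 → 7335
End of period: [904, 2366, 1630, 3924, 9880, 7335]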